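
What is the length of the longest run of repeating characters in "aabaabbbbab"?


Input: "aabaabbbbab"
Scanning for longest run:
  Position 1 ('a'): continues run of 'a', length=2
  Position 2 ('b'): new char, reset run to 1
  Position 3 ('a'): new char, reset run to 1
  Position 4 ('a'): continues run of 'a', length=2
  Position 5 ('b'): new char, reset run to 1
  Position 6 ('b'): continues run of 'b', length=2
  Position 7 ('b'): continues run of 'b', length=3
  Position 8 ('b'): continues run of 'b', length=4
  Position 9 ('a'): new char, reset run to 1
  Position 10 ('b'): new char, reset run to 1
Longest run: 'b' with length 4

4


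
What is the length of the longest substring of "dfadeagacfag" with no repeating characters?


Input: "dfadeagacfag"
Sliding window (track last position of each char):
  Position 0 ('d'): window [0,0] length 1 -- new best
  Position 1 ('f'): window [0,1] length 2 -- new best
  Position 2 ('a'): window [0,2] length 3 -- new best
  Position 3 ('d'): repeat (last at 0), move window start to 1
  Position 3 ('d'): window [1,3] length 3
  Position 4 ('e'): window [1,4] length 4 -- new best
  Position 5 ('a'): repeat (last at 2), move window start to 3
  Position 5 ('a'): window [3,5] length 3
  Position 6 ('g'): window [3,6] length 4
  Position 7 ('a'): repeat (last at 5), move window start to 6
  Position 7 ('a'): window [6,7] length 2
  Position 8 ('c'): window [6,8] length 3
  Position 9 ('f'): window [6,9] length 4
  Position 10 ('a'): repeat (last at 7), move window start to 8
  Position 10 ('a'): window [8,10] length 3
  Position 11 ('g'): window [8,11] length 4
Longest substring with no repeats: "fade" with length 4

4


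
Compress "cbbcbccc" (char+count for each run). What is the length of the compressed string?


Input: cbbcbccc
Runs:
  'c' x 1 => "c1"
  'b' x 2 => "b2"
  'c' x 1 => "c1"
  'b' x 1 => "b1"
  'c' x 3 => "c3"
Compressed: "c1b2c1b1c3"
Compressed length: 10

10


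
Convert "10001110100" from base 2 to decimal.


Input: "10001110100" in base 2
Positional expansion:
  Digit '1' (value 1) x 2^10 = 1024
  Digit '0' (value 0) x 2^9 = 0
  Digit '0' (value 0) x 2^8 = 0
  Digit '0' (value 0) x 2^7 = 0
  Digit '1' (value 1) x 2^6 = 64
  Digit '1' (value 1) x 2^5 = 32
  Digit '1' (value 1) x 2^4 = 16
  Digit '0' (value 0) x 2^3 = 0
  Digit '1' (value 1) x 2^2 = 4
  Digit '0' (value 0) x 2^1 = 0
  Digit '0' (value 0) x 2^0 = 0
Sum = 1140

1140


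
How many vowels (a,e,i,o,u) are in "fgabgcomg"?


Input: fgabgcomg
Checking each character:
  'f' at position 0: consonant
  'g' at position 1: consonant
  'a' at position 2: vowel (running total: 1)
  'b' at position 3: consonant
  'g' at position 4: consonant
  'c' at position 5: consonant
  'o' at position 6: vowel (running total: 2)
  'm' at position 7: consonant
  'g' at position 8: consonant
Total vowels: 2

2


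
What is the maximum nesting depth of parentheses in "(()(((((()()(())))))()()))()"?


Input: "(()(((((()()(())))))()()))()"
Tracking depth:
  Position 0 '(': depth becomes 1
  Position 1 '(': depth becomes 2
  Position 2 ')': depth becomes 1
  Position 3 '(': depth becomes 2
  Position 4 '(': depth becomes 3
  Position 5 '(': depth becomes 4
  Position 6 '(': depth becomes 5
  Position 7 '(': depth becomes 6
  Position 8 '(': depth becomes 7
  Position 9 ')': depth becomes 6
  Position 10 '(': depth becomes 7
  Position 11 ')': depth becomes 6
  Position 12 '(': depth becomes 7
  Position 13 '(': depth becomes 8
  Position 14 ')': depth becomes 7
  Position 15 ')': depth becomes 6
  Position 16 ')': depth becomes 5
  Position 17 ')': depth becomes 4
  Position 18 ')': depth becomes 3
  Position 19 ')': depth becomes 2
  Position 20 '(': depth becomes 3
  Position 21 ')': depth becomes 2
  Position 22 '(': depth becomes 3
  Position 23 ')': depth becomes 2
  Position 24 ')': depth becomes 1
  Position 25 ')': depth becomes 0
  Position 26 '(': depth becomes 1
  Position 27 ')': depth becomes 0
Maximum depth reached: 8

8


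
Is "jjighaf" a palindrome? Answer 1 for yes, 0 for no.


Input: jjighaf
Reversed: fahgijj
  Compare pos 0 ('j') with pos 6 ('f'): MISMATCH
  Compare pos 1 ('j') with pos 5 ('a'): MISMATCH
  Compare pos 2 ('i') with pos 4 ('h'): MISMATCH
Result: not a palindrome

0


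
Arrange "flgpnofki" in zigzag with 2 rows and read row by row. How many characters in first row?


Zigzag "flgpnofki" into 2 rows:
Placing characters:
  'f' => row 0
  'l' => row 1
  'g' => row 0
  'p' => row 1
  'n' => row 0
  'o' => row 1
  'f' => row 0
  'k' => row 1
  'i' => row 0
Rows:
  Row 0: "fgnfi"
  Row 1: "lpok"
First row length: 5

5


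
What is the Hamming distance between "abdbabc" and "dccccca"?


Comparing "abdbabc" and "dccccca" position by position:
  Position 0: 'a' vs 'd' => differ
  Position 1: 'b' vs 'c' => differ
  Position 2: 'd' vs 'c' => differ
  Position 3: 'b' vs 'c' => differ
  Position 4: 'a' vs 'c' => differ
  Position 5: 'b' vs 'c' => differ
  Position 6: 'c' vs 'a' => differ
Total differences (Hamming distance): 7

7


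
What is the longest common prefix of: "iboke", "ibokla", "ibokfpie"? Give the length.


Words: iboke, ibokla, ibokfpie
  Position 0: all 'i' => match
  Position 1: all 'b' => match
  Position 2: all 'o' => match
  Position 3: all 'k' => match
  Position 4: ('e', 'l', 'f') => mismatch, stop
LCP = "ibok" (length 4)

4


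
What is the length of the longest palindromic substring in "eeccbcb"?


Input: "eeccbcb"
Checking substrings for palindromes:
  [3:6] "cbc" (len 3) => palindrome
  [4:7] "bcb" (len 3) => palindrome
  [0:2] "ee" (len 2) => palindrome
  [2:4] "cc" (len 2) => palindrome
Longest palindromic substring: "cbc" with length 3

3


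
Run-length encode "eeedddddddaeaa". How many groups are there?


Input: eeedddddddaeaa
Scanning for consecutive runs:
  Group 1: 'e' x 3 (positions 0-2)
  Group 2: 'd' x 7 (positions 3-9)
  Group 3: 'a' x 1 (positions 10-10)
  Group 4: 'e' x 1 (positions 11-11)
  Group 5: 'a' x 2 (positions 12-13)
Total groups: 5

5


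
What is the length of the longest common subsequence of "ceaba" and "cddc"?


LCS of "ceaba" and "cddc"
DP table:
           c    d    d    c
      0    0    0    0    0
  c   0    1    1    1    1
  e   0    1    1    1    1
  a   0    1    1    1    1
  b   0    1    1    1    1
  a   0    1    1    1    1
LCS length = dp[5][4] = 1

1


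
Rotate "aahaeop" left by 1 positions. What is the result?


Input: "aahaeop", rotate left by 1
First 1 characters: "a"
Remaining characters: "ahaeop"
Concatenate remaining + first: "ahaeop" + "a" = "ahaeopa"

ahaeopa


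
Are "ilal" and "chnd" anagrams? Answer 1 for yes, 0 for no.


Strings: "ilal", "chnd"
Sorted first:  aill
Sorted second: cdhn
Differ at position 0: 'a' vs 'c' => not anagrams

0


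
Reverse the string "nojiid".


Input: nojiid
Reading characters right to left:
  Position 5: 'd'
  Position 4: 'i'
  Position 3: 'i'
  Position 2: 'j'
  Position 1: 'o'
  Position 0: 'n'
Reversed: diijon

diijon


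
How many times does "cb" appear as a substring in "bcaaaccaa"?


Searching for "cb" in "bcaaaccaa"
Scanning each position:
  Position 0: "bc" => no
  Position 1: "ca" => no
  Position 2: "aa" => no
  Position 3: "aa" => no
  Position 4: "ac" => no
  Position 5: "cc" => no
  Position 6: "ca" => no
  Position 7: "aa" => no
Total occurrences: 0

0


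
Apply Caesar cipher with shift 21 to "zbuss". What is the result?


Caesar cipher: shift "zbuss" by 21
  'z' (pos 25) + 21 = pos 20 = 'u'
  'b' (pos 1) + 21 = pos 22 = 'w'
  'u' (pos 20) + 21 = pos 15 = 'p'
  's' (pos 18) + 21 = pos 13 = 'n'
  's' (pos 18) + 21 = pos 13 = 'n'
Result: uwpnn

uwpnn


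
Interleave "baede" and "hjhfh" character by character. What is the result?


Interleaving "baede" and "hjhfh":
  Position 0: 'b' from first, 'h' from second => "bh"
  Position 1: 'a' from first, 'j' from second => "aj"
  Position 2: 'e' from first, 'h' from second => "eh"
  Position 3: 'd' from first, 'f' from second => "df"
  Position 4: 'e' from first, 'h' from second => "eh"
Result: bhajehdfeh

bhajehdfeh


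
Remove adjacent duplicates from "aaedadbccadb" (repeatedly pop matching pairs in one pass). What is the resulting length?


Input: aaedadbccadb
Stack-based adjacent duplicate removal:
  Read 'a': push. Stack: a
  Read 'a': matches stack top 'a' => pop. Stack: (empty)
  Read 'e': push. Stack: e
  Read 'd': push. Stack: ed
  Read 'a': push. Stack: eda
  Read 'd': push. Stack: edad
  Read 'b': push. Stack: edadb
  Read 'c': push. Stack: edadbc
  Read 'c': matches stack top 'c' => pop. Stack: edadb
  Read 'a': push. Stack: edadba
  Read 'd': push. Stack: edadbad
  Read 'b': push. Stack: edadbadb
Final stack: "edadbadb" (length 8)

8


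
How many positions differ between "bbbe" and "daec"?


Comparing "bbbe" and "daec" position by position:
  Position 0: 'b' vs 'd' => DIFFER
  Position 1: 'b' vs 'a' => DIFFER
  Position 2: 'b' vs 'e' => DIFFER
  Position 3: 'e' vs 'c' => DIFFER
Positions that differ: 4

4


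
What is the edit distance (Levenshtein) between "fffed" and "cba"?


Computing edit distance: "fffed" -> "cba"
DP table:
           c    b    a
      0    1    2    3
  f   1    1    2    3
  f   2    2    2    3
  f   3    3    3    3
  e   4    4    4    4
  d   5    5    5    5
Edit distance = dp[5][3] = 5

5


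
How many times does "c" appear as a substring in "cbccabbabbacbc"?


Searching for "c" in "cbccabbabbacbc"
Scanning each position:
  Position 0: "c" => MATCH
  Position 1: "b" => no
  Position 2: "c" => MATCH
  Position 3: "c" => MATCH
  Position 4: "a" => no
  Position 5: "b" => no
  Position 6: "b" => no
  Position 7: "a" => no
  Position 8: "b" => no
  Position 9: "b" => no
  Position 10: "a" => no
  Position 11: "c" => MATCH
  Position 12: "b" => no
  Position 13: "c" => MATCH
Total occurrences: 5

5


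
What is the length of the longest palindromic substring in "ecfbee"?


Input: "ecfbee"
Checking substrings for palindromes:
  [4:6] "ee" (len 2) => palindrome
Longest palindromic substring: "ee" with length 2

2


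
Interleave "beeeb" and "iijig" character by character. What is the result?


Interleaving "beeeb" and "iijig":
  Position 0: 'b' from first, 'i' from second => "bi"
  Position 1: 'e' from first, 'i' from second => "ei"
  Position 2: 'e' from first, 'j' from second => "ej"
  Position 3: 'e' from first, 'i' from second => "ei"
  Position 4: 'b' from first, 'g' from second => "bg"
Result: bieiejeibg

bieiejeibg


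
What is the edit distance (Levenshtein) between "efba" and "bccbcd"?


Computing edit distance: "efba" -> "bccbcd"
DP table:
           b    c    c    b    c    d
      0    1    2    3    4    5    6
  e   1    1    2    3    4    5    6
  f   2    2    2    3    4    5    6
  b   3    2    3    3    3    4    5
  a   4    3    3    4    4    4    5
Edit distance = dp[4][6] = 5

5


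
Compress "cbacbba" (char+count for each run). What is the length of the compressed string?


Input: cbacbba
Runs:
  'c' x 1 => "c1"
  'b' x 1 => "b1"
  'a' x 1 => "a1"
  'c' x 1 => "c1"
  'b' x 2 => "b2"
  'a' x 1 => "a1"
Compressed: "c1b1a1c1b2a1"
Compressed length: 12

12


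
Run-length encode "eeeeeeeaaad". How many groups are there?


Input: eeeeeeeaaad
Scanning for consecutive runs:
  Group 1: 'e' x 7 (positions 0-6)
  Group 2: 'a' x 3 (positions 7-9)
  Group 3: 'd' x 1 (positions 10-10)
Total groups: 3

3


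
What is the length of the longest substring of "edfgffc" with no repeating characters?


Input: "edfgffc"
Sliding window (track last position of each char):
  Position 0 ('e'): window [0,0] length 1 -- new best
  Position 1 ('d'): window [0,1] length 2 -- new best
  Position 2 ('f'): window [0,2] length 3 -- new best
  Position 3 ('g'): window [0,3] length 4 -- new best
  Position 4 ('f'): repeat (last at 2), move window start to 3
  Position 4 ('f'): window [3,4] length 2
  Position 5 ('f'): repeat (last at 4), move window start to 5
  Position 5 ('f'): window [5,5] length 1
  Position 6 ('c'): window [5,6] length 2
Longest substring with no repeats: "edfg" with length 4

4


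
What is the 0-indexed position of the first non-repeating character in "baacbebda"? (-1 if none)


Input: baacbebda
Character frequencies:
  'a': 3
  'b': 3
  'c': 1
  'd': 1
  'e': 1
Scanning left to right for freq == 1:
  Position 0 ('b'): freq=3, skip
  Position 1 ('a'): freq=3, skip
  Position 2 ('a'): freq=3, skip
  Position 3 ('c'): unique! => answer = 3

3


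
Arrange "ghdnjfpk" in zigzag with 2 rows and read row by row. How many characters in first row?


Zigzag "ghdnjfpk" into 2 rows:
Placing characters:
  'g' => row 0
  'h' => row 1
  'd' => row 0
  'n' => row 1
  'j' => row 0
  'f' => row 1
  'p' => row 0
  'k' => row 1
Rows:
  Row 0: "gdjp"
  Row 1: "hnfk"
First row length: 4

4


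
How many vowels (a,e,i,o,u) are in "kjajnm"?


Input: kjajnm
Checking each character:
  'k' at position 0: consonant
  'j' at position 1: consonant
  'a' at position 2: vowel (running total: 1)
  'j' at position 3: consonant
  'n' at position 4: consonant
  'm' at position 5: consonant
Total vowels: 1

1


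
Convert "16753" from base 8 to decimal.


Input: "16753" in base 8
Positional expansion:
  Digit '1' (value 1) x 8^4 = 4096
  Digit '6' (value 6) x 8^3 = 3072
  Digit '7' (value 7) x 8^2 = 448
  Digit '5' (value 5) x 8^1 = 40
  Digit '3' (value 3) x 8^0 = 3
Sum = 7659

7659


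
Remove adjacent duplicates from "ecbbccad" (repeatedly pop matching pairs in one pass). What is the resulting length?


Input: ecbbccad
Stack-based adjacent duplicate removal:
  Read 'e': push. Stack: e
  Read 'c': push. Stack: ec
  Read 'b': push. Stack: ecb
  Read 'b': matches stack top 'b' => pop. Stack: ec
  Read 'c': matches stack top 'c' => pop. Stack: e
  Read 'c': push. Stack: ec
  Read 'a': push. Stack: eca
  Read 'd': push. Stack: ecad
Final stack: "ecad" (length 4)

4


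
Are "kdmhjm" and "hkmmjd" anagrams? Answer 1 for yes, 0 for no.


Strings: "kdmhjm", "hkmmjd"
Sorted first:  dhjkmm
Sorted second: dhjkmm
Sorted forms match => anagrams

1


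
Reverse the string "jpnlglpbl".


Input: jpnlglpbl
Reading characters right to left:
  Position 8: 'l'
  Position 7: 'b'
  Position 6: 'p'
  Position 5: 'l'
  Position 4: 'g'
  Position 3: 'l'
  Position 2: 'n'
  Position 1: 'p'
  Position 0: 'j'
Reversed: lbplglnpj

lbplglnpj


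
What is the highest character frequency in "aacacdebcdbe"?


Input: aacacdebcdbe
Character counts:
  'a': 3
  'b': 2
  'c': 3
  'd': 2
  'e': 2
Maximum frequency: 3

3


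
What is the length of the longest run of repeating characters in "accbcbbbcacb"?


Input: "accbcbbbcacb"
Scanning for longest run:
  Position 1 ('c'): new char, reset run to 1
  Position 2 ('c'): continues run of 'c', length=2
  Position 3 ('b'): new char, reset run to 1
  Position 4 ('c'): new char, reset run to 1
  Position 5 ('b'): new char, reset run to 1
  Position 6 ('b'): continues run of 'b', length=2
  Position 7 ('b'): continues run of 'b', length=3
  Position 8 ('c'): new char, reset run to 1
  Position 9 ('a'): new char, reset run to 1
  Position 10 ('c'): new char, reset run to 1
  Position 11 ('b'): new char, reset run to 1
Longest run: 'b' with length 3

3


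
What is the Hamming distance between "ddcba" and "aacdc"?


Comparing "ddcba" and "aacdc" position by position:
  Position 0: 'd' vs 'a' => differ
  Position 1: 'd' vs 'a' => differ
  Position 2: 'c' vs 'c' => same
  Position 3: 'b' vs 'd' => differ
  Position 4: 'a' vs 'c' => differ
Total differences (Hamming distance): 4

4


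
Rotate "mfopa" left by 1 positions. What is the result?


Input: "mfopa", rotate left by 1
First 1 characters: "m"
Remaining characters: "fopa"
Concatenate remaining + first: "fopa" + "m" = "fopam"

fopam


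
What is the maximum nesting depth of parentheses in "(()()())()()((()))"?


Input: "(()()())()()((()))"
Tracking depth:
  Position 0 '(': depth becomes 1
  Position 1 '(': depth becomes 2
  Position 2 ')': depth becomes 1
  Position 3 '(': depth becomes 2
  Position 4 ')': depth becomes 1
  Position 5 '(': depth becomes 2
  Position 6 ')': depth becomes 1
  Position 7 ')': depth becomes 0
  Position 8 '(': depth becomes 1
  Position 9 ')': depth becomes 0
  Position 10 '(': depth becomes 1
  Position 11 ')': depth becomes 0
  Position 12 '(': depth becomes 1
  Position 13 '(': depth becomes 2
  Position 14 '(': depth becomes 3
  Position 15 ')': depth becomes 2
  Position 16 ')': depth becomes 1
  Position 17 ')': depth becomes 0
Maximum depth reached: 3

3


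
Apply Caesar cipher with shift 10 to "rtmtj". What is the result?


Caesar cipher: shift "rtmtj" by 10
  'r' (pos 17) + 10 = pos 1 = 'b'
  't' (pos 19) + 10 = pos 3 = 'd'
  'm' (pos 12) + 10 = pos 22 = 'w'
  't' (pos 19) + 10 = pos 3 = 'd'
  'j' (pos 9) + 10 = pos 19 = 't'
Result: bdwdt

bdwdt


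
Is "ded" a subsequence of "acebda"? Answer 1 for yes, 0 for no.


Check if "ded" is a subsequence of "acebda"
Greedy scan:
  Position 0 ('a'): no match needed
  Position 1 ('c'): no match needed
  Position 2 ('e'): no match needed
  Position 3 ('b'): no match needed
  Position 4 ('d'): matches sub[0] = 'd'
  Position 5 ('a'): no match needed
Only matched 1/3 characters => not a subsequence

0


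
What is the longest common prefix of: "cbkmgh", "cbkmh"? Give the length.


Words: cbkmgh, cbkmh
  Position 0: all 'c' => match
  Position 1: all 'b' => match
  Position 2: all 'k' => match
  Position 3: all 'm' => match
  Position 4: ('g', 'h') => mismatch, stop
LCP = "cbkm" (length 4)

4


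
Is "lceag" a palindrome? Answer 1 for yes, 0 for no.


Input: lceag
Reversed: gaecl
  Compare pos 0 ('l') with pos 4 ('g'): MISMATCH
  Compare pos 1 ('c') with pos 3 ('a'): MISMATCH
Result: not a palindrome

0


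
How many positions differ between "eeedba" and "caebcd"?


Comparing "eeedba" and "caebcd" position by position:
  Position 0: 'e' vs 'c' => DIFFER
  Position 1: 'e' vs 'a' => DIFFER
  Position 2: 'e' vs 'e' => same
  Position 3: 'd' vs 'b' => DIFFER
  Position 4: 'b' vs 'c' => DIFFER
  Position 5: 'a' vs 'd' => DIFFER
Positions that differ: 5

5


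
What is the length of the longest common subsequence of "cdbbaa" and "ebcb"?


LCS of "cdbbaa" and "ebcb"
DP table:
           e    b    c    b
      0    0    0    0    0
  c   0    0    0    1    1
  d   0    0    0    1    1
  b   0    0    1    1    2
  b   0    0    1    1    2
  a   0    0    1    1    2
  a   0    0    1    1    2
LCS length = dp[6][4] = 2

2


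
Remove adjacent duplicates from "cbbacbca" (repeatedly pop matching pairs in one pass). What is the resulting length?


Input: cbbacbca
Stack-based adjacent duplicate removal:
  Read 'c': push. Stack: c
  Read 'b': push. Stack: cb
  Read 'b': matches stack top 'b' => pop. Stack: c
  Read 'a': push. Stack: ca
  Read 'c': push. Stack: cac
  Read 'b': push. Stack: cacb
  Read 'c': push. Stack: cacbc
  Read 'a': push. Stack: cacbca
Final stack: "cacbca" (length 6)

6


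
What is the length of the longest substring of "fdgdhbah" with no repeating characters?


Input: "fdgdhbah"
Sliding window (track last position of each char):
  Position 0 ('f'): window [0,0] length 1 -- new best
  Position 1 ('d'): window [0,1] length 2 -- new best
  Position 2 ('g'): window [0,2] length 3 -- new best
  Position 3 ('d'): repeat (last at 1), move window start to 2
  Position 3 ('d'): window [2,3] length 2
  Position 4 ('h'): window [2,4] length 3
  Position 5 ('b'): window [2,5] length 4 -- new best
  Position 6 ('a'): window [2,6] length 5 -- new best
  Position 7 ('h'): repeat (last at 4), move window start to 5
  Position 7 ('h'): window [5,7] length 3
Longest substring with no repeats: "gdhba" with length 5

5


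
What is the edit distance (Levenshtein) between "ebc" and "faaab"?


Computing edit distance: "ebc" -> "faaab"
DP table:
           f    a    a    a    b
      0    1    2    3    4    5
  e   1    1    2    3    4    5
  b   2    2    2    3    4    4
  c   3    3    3    3    4    5
Edit distance = dp[3][5] = 5

5


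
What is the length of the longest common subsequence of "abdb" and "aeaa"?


LCS of "abdb" and "aeaa"
DP table:
           a    e    a    a
      0    0    0    0    0
  a   0    1    1    1    1
  b   0    1    1    1    1
  d   0    1    1    1    1
  b   0    1    1    1    1
LCS length = dp[4][4] = 1

1


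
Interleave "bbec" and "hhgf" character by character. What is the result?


Interleaving "bbec" and "hhgf":
  Position 0: 'b' from first, 'h' from second => "bh"
  Position 1: 'b' from first, 'h' from second => "bh"
  Position 2: 'e' from first, 'g' from second => "eg"
  Position 3: 'c' from first, 'f' from second => "cf"
Result: bhbhegcf

bhbhegcf


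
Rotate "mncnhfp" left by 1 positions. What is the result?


Input: "mncnhfp", rotate left by 1
First 1 characters: "m"
Remaining characters: "ncnhfp"
Concatenate remaining + first: "ncnhfp" + "m" = "ncnhfpm"

ncnhfpm


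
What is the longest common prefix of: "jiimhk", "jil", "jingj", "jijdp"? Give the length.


Words: jiimhk, jil, jingj, jijdp
  Position 0: all 'j' => match
  Position 1: all 'i' => match
  Position 2: ('i', 'l', 'n', 'j') => mismatch, stop
LCP = "ji" (length 2)

2


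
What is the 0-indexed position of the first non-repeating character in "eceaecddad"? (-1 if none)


Input: eceaecddad
Character frequencies:
  'a': 2
  'c': 2
  'd': 3
  'e': 3
Scanning left to right for freq == 1:
  Position 0 ('e'): freq=3, skip
  Position 1 ('c'): freq=2, skip
  Position 2 ('e'): freq=3, skip
  Position 3 ('a'): freq=2, skip
  Position 4 ('e'): freq=3, skip
  Position 5 ('c'): freq=2, skip
  Position 6 ('d'): freq=3, skip
  Position 7 ('d'): freq=3, skip
  Position 8 ('a'): freq=2, skip
  Position 9 ('d'): freq=3, skip
  No unique character found => answer = -1

-1


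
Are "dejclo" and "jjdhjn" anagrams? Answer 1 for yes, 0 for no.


Strings: "dejclo", "jjdhjn"
Sorted first:  cdejlo
Sorted second: dhjjjn
Differ at position 0: 'c' vs 'd' => not anagrams

0


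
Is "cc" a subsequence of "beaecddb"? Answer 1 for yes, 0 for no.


Check if "cc" is a subsequence of "beaecddb"
Greedy scan:
  Position 0 ('b'): no match needed
  Position 1 ('e'): no match needed
  Position 2 ('a'): no match needed
  Position 3 ('e'): no match needed
  Position 4 ('c'): matches sub[0] = 'c'
  Position 5 ('d'): no match needed
  Position 6 ('d'): no match needed
  Position 7 ('b'): no match needed
Only matched 1/2 characters => not a subsequence

0


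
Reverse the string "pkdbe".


Input: pkdbe
Reading characters right to left:
  Position 4: 'e'
  Position 3: 'b'
  Position 2: 'd'
  Position 1: 'k'
  Position 0: 'p'
Reversed: ebdkp

ebdkp


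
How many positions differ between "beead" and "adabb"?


Comparing "beead" and "adabb" position by position:
  Position 0: 'b' vs 'a' => DIFFER
  Position 1: 'e' vs 'd' => DIFFER
  Position 2: 'e' vs 'a' => DIFFER
  Position 3: 'a' vs 'b' => DIFFER
  Position 4: 'd' vs 'b' => DIFFER
Positions that differ: 5

5


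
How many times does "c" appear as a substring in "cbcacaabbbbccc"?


Searching for "c" in "cbcacaabbbbccc"
Scanning each position:
  Position 0: "c" => MATCH
  Position 1: "b" => no
  Position 2: "c" => MATCH
  Position 3: "a" => no
  Position 4: "c" => MATCH
  Position 5: "a" => no
  Position 6: "a" => no
  Position 7: "b" => no
  Position 8: "b" => no
  Position 9: "b" => no
  Position 10: "b" => no
  Position 11: "c" => MATCH
  Position 12: "c" => MATCH
  Position 13: "c" => MATCH
Total occurrences: 6

6


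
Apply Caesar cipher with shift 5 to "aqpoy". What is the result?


Caesar cipher: shift "aqpoy" by 5
  'a' (pos 0) + 5 = pos 5 = 'f'
  'q' (pos 16) + 5 = pos 21 = 'v'
  'p' (pos 15) + 5 = pos 20 = 'u'
  'o' (pos 14) + 5 = pos 19 = 't'
  'y' (pos 24) + 5 = pos 3 = 'd'
Result: fvutd

fvutd


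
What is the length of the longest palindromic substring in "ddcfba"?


Input: "ddcfba"
Checking substrings for palindromes:
  [0:2] "dd" (len 2) => palindrome
Longest palindromic substring: "dd" with length 2

2


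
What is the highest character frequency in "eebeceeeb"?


Input: eebeceeeb
Character counts:
  'b': 2
  'c': 1
  'e': 6
Maximum frequency: 6

6


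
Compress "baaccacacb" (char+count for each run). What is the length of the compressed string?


Input: baaccacacb
Runs:
  'b' x 1 => "b1"
  'a' x 2 => "a2"
  'c' x 2 => "c2"
  'a' x 1 => "a1"
  'c' x 1 => "c1"
  'a' x 1 => "a1"
  'c' x 1 => "c1"
  'b' x 1 => "b1"
Compressed: "b1a2c2a1c1a1c1b1"
Compressed length: 16

16


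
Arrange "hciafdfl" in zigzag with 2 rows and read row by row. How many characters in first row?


Zigzag "hciafdfl" into 2 rows:
Placing characters:
  'h' => row 0
  'c' => row 1
  'i' => row 0
  'a' => row 1
  'f' => row 0
  'd' => row 1
  'f' => row 0
  'l' => row 1
Rows:
  Row 0: "hiff"
  Row 1: "cadl"
First row length: 4

4


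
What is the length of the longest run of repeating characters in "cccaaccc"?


Input: "cccaaccc"
Scanning for longest run:
  Position 1 ('c'): continues run of 'c', length=2
  Position 2 ('c'): continues run of 'c', length=3
  Position 3 ('a'): new char, reset run to 1
  Position 4 ('a'): continues run of 'a', length=2
  Position 5 ('c'): new char, reset run to 1
  Position 6 ('c'): continues run of 'c', length=2
  Position 7 ('c'): continues run of 'c', length=3
Longest run: 'c' with length 3

3


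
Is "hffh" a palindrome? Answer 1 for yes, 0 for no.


Input: hffh
Reversed: hffh
  Compare pos 0 ('h') with pos 3 ('h'): match
  Compare pos 1 ('f') with pos 2 ('f'): match
Result: palindrome

1


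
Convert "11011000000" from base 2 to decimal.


Input: "11011000000" in base 2
Positional expansion:
  Digit '1' (value 1) x 2^10 = 1024
  Digit '1' (value 1) x 2^9 = 512
  Digit '0' (value 0) x 2^8 = 0
  Digit '1' (value 1) x 2^7 = 128
  Digit '1' (value 1) x 2^6 = 64
  Digit '0' (value 0) x 2^5 = 0
  Digit '0' (value 0) x 2^4 = 0
  Digit '0' (value 0) x 2^3 = 0
  Digit '0' (value 0) x 2^2 = 0
  Digit '0' (value 0) x 2^1 = 0
  Digit '0' (value 0) x 2^0 = 0
Sum = 1728

1728


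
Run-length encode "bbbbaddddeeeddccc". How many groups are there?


Input: bbbbaddddeeeddccc
Scanning for consecutive runs:
  Group 1: 'b' x 4 (positions 0-3)
  Group 2: 'a' x 1 (positions 4-4)
  Group 3: 'd' x 4 (positions 5-8)
  Group 4: 'e' x 3 (positions 9-11)
  Group 5: 'd' x 2 (positions 12-13)
  Group 6: 'c' x 3 (positions 14-16)
Total groups: 6

6


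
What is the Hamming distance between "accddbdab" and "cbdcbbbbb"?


Comparing "accddbdab" and "cbdcbbbbb" position by position:
  Position 0: 'a' vs 'c' => differ
  Position 1: 'c' vs 'b' => differ
  Position 2: 'c' vs 'd' => differ
  Position 3: 'd' vs 'c' => differ
  Position 4: 'd' vs 'b' => differ
  Position 5: 'b' vs 'b' => same
  Position 6: 'd' vs 'b' => differ
  Position 7: 'a' vs 'b' => differ
  Position 8: 'b' vs 'b' => same
Total differences (Hamming distance): 7

7


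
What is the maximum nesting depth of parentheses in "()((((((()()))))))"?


Input: "()((((((()()))))))"
Tracking depth:
  Position 0 '(': depth becomes 1
  Position 1 ')': depth becomes 0
  Position 2 '(': depth becomes 1
  Position 3 '(': depth becomes 2
  Position 4 '(': depth becomes 3
  Position 5 '(': depth becomes 4
  Position 6 '(': depth becomes 5
  Position 7 '(': depth becomes 6
  Position 8 '(': depth becomes 7
  Position 9 ')': depth becomes 6
  Position 10 '(': depth becomes 7
  Position 11 ')': depth becomes 6
  Position 12 ')': depth becomes 5
  Position 13 ')': depth becomes 4
  Position 14 ')': depth becomes 3
  Position 15 ')': depth becomes 2
  Position 16 ')': depth becomes 1
  Position 17 ')': depth becomes 0
Maximum depth reached: 7

7


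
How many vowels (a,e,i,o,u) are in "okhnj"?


Input: okhnj
Checking each character:
  'o' at position 0: vowel (running total: 1)
  'k' at position 1: consonant
  'h' at position 2: consonant
  'n' at position 3: consonant
  'j' at position 4: consonant
Total vowels: 1

1


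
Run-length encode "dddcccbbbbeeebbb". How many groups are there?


Input: dddcccbbbbeeebbb
Scanning for consecutive runs:
  Group 1: 'd' x 3 (positions 0-2)
  Group 2: 'c' x 3 (positions 3-5)
  Group 3: 'b' x 4 (positions 6-9)
  Group 4: 'e' x 3 (positions 10-12)
  Group 5: 'b' x 3 (positions 13-15)
Total groups: 5

5


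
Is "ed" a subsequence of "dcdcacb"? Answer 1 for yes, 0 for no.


Check if "ed" is a subsequence of "dcdcacb"
Greedy scan:
  Position 0 ('d'): no match needed
  Position 1 ('c'): no match needed
  Position 2 ('d'): no match needed
  Position 3 ('c'): no match needed
  Position 4 ('a'): no match needed
  Position 5 ('c'): no match needed
  Position 6 ('b'): no match needed
Only matched 0/2 characters => not a subsequence

0


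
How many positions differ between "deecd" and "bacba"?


Comparing "deecd" and "bacba" position by position:
  Position 0: 'd' vs 'b' => DIFFER
  Position 1: 'e' vs 'a' => DIFFER
  Position 2: 'e' vs 'c' => DIFFER
  Position 3: 'c' vs 'b' => DIFFER
  Position 4: 'd' vs 'a' => DIFFER
Positions that differ: 5

5


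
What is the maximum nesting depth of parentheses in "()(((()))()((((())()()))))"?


Input: "()(((()))()((((())()()))))"
Tracking depth:
  Position 0 '(': depth becomes 1
  Position 1 ')': depth becomes 0
  Position 2 '(': depth becomes 1
  Position 3 '(': depth becomes 2
  Position 4 '(': depth becomes 3
  Position 5 '(': depth becomes 4
  Position 6 ')': depth becomes 3
  Position 7 ')': depth becomes 2
  Position 8 ')': depth becomes 1
  Position 9 '(': depth becomes 2
  Position 10 ')': depth becomes 1
  Position 11 '(': depth becomes 2
  Position 12 '(': depth becomes 3
  Position 13 '(': depth becomes 4
  Position 14 '(': depth becomes 5
  Position 15 '(': depth becomes 6
  Position 16 ')': depth becomes 5
  Position 17 ')': depth becomes 4
  Position 18 '(': depth becomes 5
  Position 19 ')': depth becomes 4
  Position 20 '(': depth becomes 5
  Position 21 ')': depth becomes 4
  Position 22 ')': depth becomes 3
  Position 23 ')': depth becomes 2
  Position 24 ')': depth becomes 1
  Position 25 ')': depth becomes 0
Maximum depth reached: 6

6


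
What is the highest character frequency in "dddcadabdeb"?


Input: dddcadabdeb
Character counts:
  'a': 2
  'b': 2
  'c': 1
  'd': 5
  'e': 1
Maximum frequency: 5

5


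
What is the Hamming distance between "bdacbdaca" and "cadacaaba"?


Comparing "bdacbdaca" and "cadacaaba" position by position:
  Position 0: 'b' vs 'c' => differ
  Position 1: 'd' vs 'a' => differ
  Position 2: 'a' vs 'd' => differ
  Position 3: 'c' vs 'a' => differ
  Position 4: 'b' vs 'c' => differ
  Position 5: 'd' vs 'a' => differ
  Position 6: 'a' vs 'a' => same
  Position 7: 'c' vs 'b' => differ
  Position 8: 'a' vs 'a' => same
Total differences (Hamming distance): 7

7


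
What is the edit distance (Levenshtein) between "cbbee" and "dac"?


Computing edit distance: "cbbee" -> "dac"
DP table:
           d    a    c
      0    1    2    3
  c   1    1    2    2
  b   2    2    2    3
  b   3    3    3    3
  e   4    4    4    4
  e   5    5    5    5
Edit distance = dp[5][3] = 5

5


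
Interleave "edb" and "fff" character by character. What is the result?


Interleaving "edb" and "fff":
  Position 0: 'e' from first, 'f' from second => "ef"
  Position 1: 'd' from first, 'f' from second => "df"
  Position 2: 'b' from first, 'f' from second => "bf"
Result: efdfbf

efdfbf


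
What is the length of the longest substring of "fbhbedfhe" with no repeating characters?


Input: "fbhbedfhe"
Sliding window (track last position of each char):
  Position 0 ('f'): window [0,0] length 1 -- new best
  Position 1 ('b'): window [0,1] length 2 -- new best
  Position 2 ('h'): window [0,2] length 3 -- new best
  Position 3 ('b'): repeat (last at 1), move window start to 2
  Position 3 ('b'): window [2,3] length 2
  Position 4 ('e'): window [2,4] length 3
  Position 5 ('d'): window [2,5] length 4 -- new best
  Position 6 ('f'): window [2,6] length 5 -- new best
  Position 7 ('h'): repeat (last at 2), move window start to 3
  Position 7 ('h'): window [3,7] length 5
  Position 8 ('e'): repeat (last at 4), move window start to 5
  Position 8 ('e'): window [5,8] length 4
Longest substring with no repeats: "hbedf" with length 5

5


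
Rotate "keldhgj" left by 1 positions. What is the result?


Input: "keldhgj", rotate left by 1
First 1 characters: "k"
Remaining characters: "eldhgj"
Concatenate remaining + first: "eldhgj" + "k" = "eldhgjk"

eldhgjk


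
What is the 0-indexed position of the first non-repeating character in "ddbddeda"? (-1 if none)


Input: ddbddeda
Character frequencies:
  'a': 1
  'b': 1
  'd': 5
  'e': 1
Scanning left to right for freq == 1:
  Position 0 ('d'): freq=5, skip
  Position 1 ('d'): freq=5, skip
  Position 2 ('b'): unique! => answer = 2

2


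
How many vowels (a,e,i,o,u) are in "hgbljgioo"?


Input: hgbljgioo
Checking each character:
  'h' at position 0: consonant
  'g' at position 1: consonant
  'b' at position 2: consonant
  'l' at position 3: consonant
  'j' at position 4: consonant
  'g' at position 5: consonant
  'i' at position 6: vowel (running total: 1)
  'o' at position 7: vowel (running total: 2)
  'o' at position 8: vowel (running total: 3)
Total vowels: 3

3


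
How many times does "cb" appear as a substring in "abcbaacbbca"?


Searching for "cb" in "abcbaacbbca"
Scanning each position:
  Position 0: "ab" => no
  Position 1: "bc" => no
  Position 2: "cb" => MATCH
  Position 3: "ba" => no
  Position 4: "aa" => no
  Position 5: "ac" => no
  Position 6: "cb" => MATCH
  Position 7: "bb" => no
  Position 8: "bc" => no
  Position 9: "ca" => no
Total occurrences: 2

2


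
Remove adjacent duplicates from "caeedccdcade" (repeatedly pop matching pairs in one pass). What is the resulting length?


Input: caeedccdcade
Stack-based adjacent duplicate removal:
  Read 'c': push. Stack: c
  Read 'a': push. Stack: ca
  Read 'e': push. Stack: cae
  Read 'e': matches stack top 'e' => pop. Stack: ca
  Read 'd': push. Stack: cad
  Read 'c': push. Stack: cadc
  Read 'c': matches stack top 'c' => pop. Stack: cad
  Read 'd': matches stack top 'd' => pop. Stack: ca
  Read 'c': push. Stack: cac
  Read 'a': push. Stack: caca
  Read 'd': push. Stack: cacad
  Read 'e': push. Stack: cacade
Final stack: "cacade" (length 6)

6


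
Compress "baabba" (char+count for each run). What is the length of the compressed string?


Input: baabba
Runs:
  'b' x 1 => "b1"
  'a' x 2 => "a2"
  'b' x 2 => "b2"
  'a' x 1 => "a1"
Compressed: "b1a2b2a1"
Compressed length: 8

8


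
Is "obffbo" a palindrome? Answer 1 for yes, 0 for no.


Input: obffbo
Reversed: obffbo
  Compare pos 0 ('o') with pos 5 ('o'): match
  Compare pos 1 ('b') with pos 4 ('b'): match
  Compare pos 2 ('f') with pos 3 ('f'): match
Result: palindrome

1


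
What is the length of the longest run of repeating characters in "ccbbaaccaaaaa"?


Input: "ccbbaaccaaaaa"
Scanning for longest run:
  Position 1 ('c'): continues run of 'c', length=2
  Position 2 ('b'): new char, reset run to 1
  Position 3 ('b'): continues run of 'b', length=2
  Position 4 ('a'): new char, reset run to 1
  Position 5 ('a'): continues run of 'a', length=2
  Position 6 ('c'): new char, reset run to 1
  Position 7 ('c'): continues run of 'c', length=2
  Position 8 ('a'): new char, reset run to 1
  Position 9 ('a'): continues run of 'a', length=2
  Position 10 ('a'): continues run of 'a', length=3
  Position 11 ('a'): continues run of 'a', length=4
  Position 12 ('a'): continues run of 'a', length=5
Longest run: 'a' with length 5

5


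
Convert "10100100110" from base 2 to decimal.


Input: "10100100110" in base 2
Positional expansion:
  Digit '1' (value 1) x 2^10 = 1024
  Digit '0' (value 0) x 2^9 = 0
  Digit '1' (value 1) x 2^8 = 256
  Digit '0' (value 0) x 2^7 = 0
  Digit '0' (value 0) x 2^6 = 0
  Digit '1' (value 1) x 2^5 = 32
  Digit '0' (value 0) x 2^4 = 0
  Digit '0' (value 0) x 2^3 = 0
  Digit '1' (value 1) x 2^2 = 4
  Digit '1' (value 1) x 2^1 = 2
  Digit '0' (value 0) x 2^0 = 0
Sum = 1318

1318


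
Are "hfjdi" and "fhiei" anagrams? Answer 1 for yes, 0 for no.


Strings: "hfjdi", "fhiei"
Sorted first:  dfhij
Sorted second: efhii
Differ at position 0: 'd' vs 'e' => not anagrams

0


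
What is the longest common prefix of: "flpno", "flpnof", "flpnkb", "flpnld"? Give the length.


Words: flpno, flpnof, flpnkb, flpnld
  Position 0: all 'f' => match
  Position 1: all 'l' => match
  Position 2: all 'p' => match
  Position 3: all 'n' => match
  Position 4: ('o', 'o', 'k', 'l') => mismatch, stop
LCP = "flpn" (length 4)

4


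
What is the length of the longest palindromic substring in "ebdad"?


Input: "ebdad"
Checking substrings for palindromes:
  [2:5] "dad" (len 3) => palindrome
Longest palindromic substring: "dad" with length 3

3


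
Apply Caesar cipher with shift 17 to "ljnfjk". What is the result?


Caesar cipher: shift "ljnfjk" by 17
  'l' (pos 11) + 17 = pos 2 = 'c'
  'j' (pos 9) + 17 = pos 0 = 'a'
  'n' (pos 13) + 17 = pos 4 = 'e'
  'f' (pos 5) + 17 = pos 22 = 'w'
  'j' (pos 9) + 17 = pos 0 = 'a'
  'k' (pos 10) + 17 = pos 1 = 'b'
Result: caewab

caewab


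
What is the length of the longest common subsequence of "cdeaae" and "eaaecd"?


LCS of "cdeaae" and "eaaecd"
DP table:
           e    a    a    e    c    d
      0    0    0    0    0    0    0
  c   0    0    0    0    0    1    1
  d   0    0    0    0    0    1    2
  e   0    1    1    1    1    1    2
  a   0    1    2    2    2    2    2
  a   0    1    2    3    3    3    3
  e   0    1    2    3    4    4    4
LCS length = dp[6][6] = 4

4


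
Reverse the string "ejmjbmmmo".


Input: ejmjbmmmo
Reading characters right to left:
  Position 8: 'o'
  Position 7: 'm'
  Position 6: 'm'
  Position 5: 'm'
  Position 4: 'b'
  Position 3: 'j'
  Position 2: 'm'
  Position 1: 'j'
  Position 0: 'e'
Reversed: ommmbjmje

ommmbjmje


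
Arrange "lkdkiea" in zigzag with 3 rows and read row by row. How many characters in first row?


Zigzag "lkdkiea" into 3 rows:
Placing characters:
  'l' => row 0
  'k' => row 1
  'd' => row 2
  'k' => row 1
  'i' => row 0
  'e' => row 1
  'a' => row 2
Rows:
  Row 0: "li"
  Row 1: "kke"
  Row 2: "da"
First row length: 2

2


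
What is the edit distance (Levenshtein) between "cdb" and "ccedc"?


Computing edit distance: "cdb" -> "ccedc"
DP table:
           c    c    e    d    c
      0    1    2    3    4    5
  c   1    0    1    2    3    4
  d   2    1    1    2    2    3
  b   3    2    2    2    3    3
Edit distance = dp[3][5] = 3

3


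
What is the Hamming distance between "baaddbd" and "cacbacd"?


Comparing "baaddbd" and "cacbacd" position by position:
  Position 0: 'b' vs 'c' => differ
  Position 1: 'a' vs 'a' => same
  Position 2: 'a' vs 'c' => differ
  Position 3: 'd' vs 'b' => differ
  Position 4: 'd' vs 'a' => differ
  Position 5: 'b' vs 'c' => differ
  Position 6: 'd' vs 'd' => same
Total differences (Hamming distance): 5

5


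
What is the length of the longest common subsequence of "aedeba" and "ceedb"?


LCS of "aedeba" and "ceedb"
DP table:
           c    e    e    d    b
      0    0    0    0    0    0
  a   0    0    0    0    0    0
  e   0    0    1    1    1    1
  d   0    0    1    1    2    2
  e   0    0    1    2    2    2
  b   0    0    1    2    2    3
  a   0    0    1    2    2    3
LCS length = dp[6][5] = 3

3


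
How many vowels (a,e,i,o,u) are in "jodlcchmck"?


Input: jodlcchmck
Checking each character:
  'j' at position 0: consonant
  'o' at position 1: vowel (running total: 1)
  'd' at position 2: consonant
  'l' at position 3: consonant
  'c' at position 4: consonant
  'c' at position 5: consonant
  'h' at position 6: consonant
  'm' at position 7: consonant
  'c' at position 8: consonant
  'k' at position 9: consonant
Total vowels: 1

1


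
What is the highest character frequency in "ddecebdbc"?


Input: ddecebdbc
Character counts:
  'b': 2
  'c': 2
  'd': 3
  'e': 2
Maximum frequency: 3

3
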